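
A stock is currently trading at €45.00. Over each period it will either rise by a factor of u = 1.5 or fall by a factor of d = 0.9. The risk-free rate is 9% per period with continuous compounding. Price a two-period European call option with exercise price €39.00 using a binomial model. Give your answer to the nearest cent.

€13.40

Risk-neutral probability p = (e^0.09 − 0.9)/(1.5 − 0.9) = 0.1942/0.6000 = 0.3236
Terminal stock prices: S_uu = 101.2, S_ud = 60.75, S_dd = 36.45
Terminal payoffs (S − K): max(62.25, 0) = 62.25, max(21.75, 0) = 21.75, max(-2.55, 0) = 0
Node u (S = 67.5): V_u = e^(−0.09)·[0.3236·62.2500 + 0.6764·21.7500] = 31.8567
Node d (S = 40.5): V_d = e^(−0.09)·[0.3236·21.7500 + 0.6764·0.0000] = 6.4330
Node 0 (S = 45): V_0 = e^(−0.09)·[0.3236·31.8567 + 0.6764·6.4330] = 13.3989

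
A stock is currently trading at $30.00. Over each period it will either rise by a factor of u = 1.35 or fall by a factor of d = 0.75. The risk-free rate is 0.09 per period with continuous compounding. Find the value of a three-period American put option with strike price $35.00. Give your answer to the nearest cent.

$5.84

Risk-neutral probability p = (e^0.09 − 0.75)/(1.35 − 0.75) = 0.3442/0.6000 = 0.5736
Terminal stock prices: S_uuu = 73.81, S_uud = 41.01, S_udd = 22.78, S_ddd = 12.66
Terminal payoffs (K − S): max(-38.81, 0) = 0, max(-6.006, 0) = 0, max(12.22, 0) = 12.22, max(22.34, 0) = 22.34
Node uu (S = 54.68): continuation = e^(−0.09)·[0.5736·0.0000 + 0.4264·0.0000] = 0.0000; exercise value = 0.0000 ≤ continuation, so V_uu = 0.0000
Node ud (S = 30.38): continuation = e^(−0.09)·[0.5736·0.0000 + 0.4264·12.2188] = 4.7614; exercise value = 4.6250 ≤ continuation, so V_ud = 4.7614
Node dd (S = 16.88): continuation = e^(−0.09)·[0.5736·12.2188 + 0.4264·22.3438] = 15.1126; exercise value = 18.1250 > continuation, so V_dd = 18.1250 (exercise)
Node u (S = 40.5): continuation = e^(−0.09)·[0.5736·0.0000 + 0.4264·4.7614] = 1.8554; exercise value = 0.0000 ≤ continuation, so V_u = 1.8554
Node d (S = 22.5): continuation = e^(−0.09)·[0.5736·4.7614 + 0.4264·18.1250] = 9.5591; exercise value = 12.5000 > continuation, so V_d = 12.5000 (exercise)
Node 0 (S = 30): continuation = e^(−0.09)·[0.5736·1.8554 + 0.4264·12.5000] = 5.8437; exercise value = 5.0000 ≤ continuation, so V_0 = 5.8437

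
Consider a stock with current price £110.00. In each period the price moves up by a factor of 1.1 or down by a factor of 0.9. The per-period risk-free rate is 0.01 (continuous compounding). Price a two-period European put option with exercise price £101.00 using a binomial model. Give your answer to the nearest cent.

Risk-neutral probability p = (e^0.01 − 0.9)/(1.1 − 0.9) = 0.1101/0.2000 = 0.5503
Terminal stock prices: S_uu = 133.1, S_ud = 108.9, S_dd = 89.1
Terminal payoffs (K − S): max(-32.1, 0) = 0, max(-7.9, 0) = 0, max(11.9, 0) = 11.9
Node u (S = 121): V_u = e^(−0.01)·[0.5503·0.0000 + 0.4497·0.0000] = 0.0000
Node d (S = 99): V_d = e^(−0.01)·[0.5503·0.0000 + 0.4497·11.9000] = 5.2988
Node 0 (S = 110): V_0 = e^(−0.01)·[0.5503·0.0000 + 0.4497·5.2988] = 2.3594

£2.36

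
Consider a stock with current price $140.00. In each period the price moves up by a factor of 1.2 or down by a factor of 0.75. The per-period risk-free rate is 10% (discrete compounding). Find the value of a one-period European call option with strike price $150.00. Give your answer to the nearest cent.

$12.73

Risk-neutral probability p = (1 + 0.1 − 0.75)/(1.2 − 0.75) = 0.3500/0.4500 = 0.7778
Terminal stock prices: S_u = 168, S_d = 105
Terminal payoffs (S − K): max(18, 0) = 18, max(-45, 0) = 0
Node 0 (S = 140): V_0 = 1/1.1·[0.7778·18.0000 + 0.2222·0.0000] = 12.7273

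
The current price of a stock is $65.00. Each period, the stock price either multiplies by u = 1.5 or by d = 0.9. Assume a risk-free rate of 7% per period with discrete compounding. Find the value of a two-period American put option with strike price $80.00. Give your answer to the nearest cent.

Risk-neutral probability p = (1 + 0.07 − 0.9)/(1.5 − 0.9) = 0.1700/0.6000 = 0.2833
Terminal stock prices: S_uu = 146.2, S_ud = 87.75, S_dd = 52.65
Terminal payoffs (K − S): max(-66.25, 0) = 0, max(-7.75, 0) = 0, max(27.35, 0) = 27.35
Node u (S = 97.5): continuation = 1/1.07·[0.2833·0.0000 + 0.7167·0.0000] = 0.0000; exercise value = 0.0000 ≤ continuation, so V_u = 0.0000
Node d (S = 58.5): continuation = 1/1.07·[0.2833·0.0000 + 0.7167·27.3500] = 18.3185; exercise value = 21.5000 > continuation, so V_d = 21.5000 (exercise)
Node 0 (S = 65): continuation = 1/1.07·[0.2833·0.0000 + 0.7167·21.5000] = 14.4003; exercise value = 15.0000 > continuation, so V_0 = 15.0000 (exercise)

$15.00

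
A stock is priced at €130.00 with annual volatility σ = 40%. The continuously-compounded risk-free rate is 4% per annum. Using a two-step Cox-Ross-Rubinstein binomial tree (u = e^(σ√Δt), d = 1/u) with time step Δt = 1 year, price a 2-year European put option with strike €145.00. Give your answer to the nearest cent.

€30.95

CRR parameters: u = e^(σ√Δt) = e^(0.4·√1) = 1.4918, d = 1/u = 0.6703
Per-period rate: rΔt = 0.04·1 = 0.04, so R = e^0.04 = 1.0408
Risk-neutral probability p = (e^0.04 − 0.6703)/(1.4918 − 0.6703) = 0.3705/0.8215 = 0.4510
Terminal stock prices: S_uu = 289.3, S_ud = 130, S_dd = 58.41
Terminal payoffs (K − S): max(-144.3, 0) = 0, max(15, 0) = 15, max(86.59, 0) = 86.59
Node u (S = 193.9): V_u = e^(−0.04)·[0.4510·0.0000 + 0.5490·15.0000] = 7.9122
Node d (S = 87.14): V_d = e^(−0.04)·[0.4510·15.0000 + 0.5490·86.5872] = 52.1729
Node 0 (S = 130): V_0 = e^(−0.04)·[0.4510·7.9122 + 0.5490·52.1729] = 30.9487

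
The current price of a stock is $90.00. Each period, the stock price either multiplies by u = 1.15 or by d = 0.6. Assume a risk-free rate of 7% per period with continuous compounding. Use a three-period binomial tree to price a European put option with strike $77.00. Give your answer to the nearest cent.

Risk-neutral probability p = (e^0.07 − 0.6)/(1.15 − 0.6) = 0.4725/0.5500 = 0.8591
Terminal stock prices: S_uuu = 136.9, S_uud = 71.41, S_udd = 37.26, S_ddd = 19.44
Terminal payoffs (K − S): max(-59.88, 0) = 0, max(5.585, 0) = 5.585, max(39.74, 0) = 39.74, max(57.56, 0) = 57.56
Node uu (S = 119): V_uu = e^(−0.07)·[0.8591·0.0000 + 0.1409·5.5850] = 0.7337
Node ud (S = 62.1): V_ud = e^(−0.07)·[0.8591·5.5850 + 0.1409·39.7400] = 9.6943
Node dd (S = 32.4): V_dd = e^(−0.07)·[0.8591·39.7400 + 0.1409·57.5600] = 39.3943
Node u (S = 103.5): V_u = e^(−0.07)·[0.8591·0.7337 + 0.1409·9.6943] = 1.8612
Node d (S = 54): V_d = e^(−0.07)·[0.8591·9.6943 + 0.1409·39.3943] = 12.9406
Node 0 (S = 90): V_0 = e^(−0.07)·[0.8591·1.8612 + 0.1409·12.9406] = 3.1909

$3.19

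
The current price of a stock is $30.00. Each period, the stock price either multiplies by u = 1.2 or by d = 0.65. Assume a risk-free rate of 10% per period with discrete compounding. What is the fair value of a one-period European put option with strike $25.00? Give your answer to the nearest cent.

$0.91

Risk-neutral probability p = (1 + 0.1 − 0.65)/(1.2 − 0.65) = 0.4500/0.5500 = 0.8182
Terminal stock prices: S_u = 36, S_d = 19.5
Terminal payoffs (K − S): max(-11, 0) = 0, max(5.5, 0) = 5.5
Node 0 (S = 30): V_0 = 1/1.1·[0.8182·0.0000 + 0.1818·5.5000] = 0.9091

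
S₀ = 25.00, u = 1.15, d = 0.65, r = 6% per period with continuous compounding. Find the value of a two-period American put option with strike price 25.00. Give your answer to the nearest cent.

Risk-neutral probability p = (e^0.06 − 0.65)/(1.15 − 0.65) = 0.4118/0.5000 = 0.8237
Terminal stock prices: S_uu = 33.06, S_ud = 18.69, S_dd = 10.56
Terminal payoffs (K − S): max(-8.062, 0) = 0, max(6.312, 0) = 6.312, max(14.44, 0) = 14.44
Node u (S = 28.75): continuation = e^(−0.06)·[0.8237·0.0000 + 0.1763·6.3125] = 1.0482; exercise value = 0.0000 ≤ continuation, so V_u = 1.0482
Node d (S = 16.25): continuation = e^(−0.06)·[0.8237·6.3125 + 0.1763·14.4375] = 7.2941; exercise value = 8.7500 > continuation, so V_d = 8.7500 (exercise)
Node 0 (S = 25): continuation = e^(−0.06)·[0.8237·1.0482 + 0.1763·8.7500] = 2.2661; exercise value = 0.0000 ≤ continuation, so V_0 = 2.2661

2.27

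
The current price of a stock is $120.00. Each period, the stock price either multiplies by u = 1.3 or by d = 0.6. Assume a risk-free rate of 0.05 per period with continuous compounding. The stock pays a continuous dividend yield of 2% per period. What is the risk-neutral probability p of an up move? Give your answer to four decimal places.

p = 0.6149

Per-period risk-free factor R = e^0.05 = 1.0513; dividend-adjusted growth = e^(0.05−0.02) = 1.0305.
Risk-neutral probability p = (1.0305 − 0.6)/(1.3 − 0.6) = 0.4305/0.7000 = 0.6149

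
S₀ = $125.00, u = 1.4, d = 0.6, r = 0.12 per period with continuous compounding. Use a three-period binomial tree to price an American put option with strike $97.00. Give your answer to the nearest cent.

Risk-neutral probability p = (e^0.12 − 0.6)/(1.4 − 0.6) = 0.5275/0.8000 = 0.6594
Terminal stock prices: S_uuu = 343, S_uud = 147, S_udd = 63, S_ddd = 27
Terminal payoffs (K − S): max(-246, 0) = 0, max(-50, 0) = 0, max(34, 0) = 34, max(70, 0) = 70
Node uu (S = 245): continuation = e^(−0.12)·[0.6594·0.0000 + 0.3406·0.0000] = 0.0000; exercise value = 0.0000 ≤ continuation, so V_uu = 0.0000
Node ud (S = 105): continuation = e^(−0.12)·[0.6594·0.0000 + 0.3406·34.0000] = 10.2718; exercise value = 0.0000 ≤ continuation, so V_ud = 10.2718
Node dd (S = 45): continuation = e^(−0.12)·[0.6594·34.0000 + 0.3406·70.0000] = 41.0313; exercise value = 52.0000 > continuation, so V_dd = 52.0000 (exercise)
Node u (S = 175): continuation = e^(−0.12)·[0.6594·0.0000 + 0.3406·10.2718] = 3.1032; exercise value = 0.0000 ≤ continuation, so V_u = 3.1032
Node d (S = 75): continuation = e^(−0.12)·[0.6594·10.2718 + 0.3406·52.0000] = 21.7168; exercise value = 22.0000 > continuation, so V_d = 22.0000 (exercise)
Node 0 (S = 125): continuation = e^(−0.12)·[0.6594·3.1032 + 0.3406·22.0000] = 8.4612; exercise value = 0.0000 ≤ continuation, so V_0 = 8.4612

$8.46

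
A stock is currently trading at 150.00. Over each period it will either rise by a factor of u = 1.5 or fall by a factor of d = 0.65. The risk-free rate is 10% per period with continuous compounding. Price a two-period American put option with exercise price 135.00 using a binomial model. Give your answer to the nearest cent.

Risk-neutral probability p = (e^0.1 − 0.65)/(1.5 − 0.65) = 0.4552/0.8500 = 0.5355
Terminal stock prices: S_uu = 337.5, S_ud = 146.2, S_dd = 63.38
Terminal payoffs (K − S): max(-202.5, 0) = 0, max(-11.25, 0) = 0, max(71.62, 0) = 71.62
Node u (S = 225): continuation = e^(−0.1)·[0.5355·0.0000 + 0.4645·0.0000] = 0.0000; exercise value = 0.0000 ≤ continuation, so V_u = 0.0000
Node d (S = 97.5): continuation = e^(−0.1)·[0.5355·0.0000 + 0.4645·71.6250] = 30.1041; exercise value = 37.5000 > continuation, so V_d = 37.5000 (exercise)
Node 0 (S = 150): continuation = e^(−0.1)·[0.5355·0.0000 + 0.4645·37.5000] = 15.7613; exercise value = 0.0000 ≤ continuation, so V_0 = 15.7613

15.76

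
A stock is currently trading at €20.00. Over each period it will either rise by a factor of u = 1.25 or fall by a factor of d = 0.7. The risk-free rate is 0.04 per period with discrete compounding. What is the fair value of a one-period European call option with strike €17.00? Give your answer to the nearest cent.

Risk-neutral probability p = (1 + 0.04 − 0.7)/(1.25 − 0.7) = 0.3400/0.5500 = 0.6182
Terminal stock prices: S_u = 25, S_d = 14
Terminal payoffs (S − K): max(8, 0) = 8, max(-3, 0) = 0
Node 0 (S = 20): V_0 = 1/1.04·[0.6182·8.0000 + 0.3818·0.0000] = 4.7552

€4.76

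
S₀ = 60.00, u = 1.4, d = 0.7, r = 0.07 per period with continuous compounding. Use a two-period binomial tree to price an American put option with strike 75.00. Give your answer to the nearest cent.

17.90

Risk-neutral probability p = (e^0.07 − 0.7)/(1.4 − 0.7) = 0.3725/0.7000 = 0.5322
Terminal stock prices: S_uu = 117.6, S_ud = 58.8, S_dd = 29.4
Terminal payoffs (K − S): max(-42.6, 0) = 0, max(16.2, 0) = 16.2, max(45.6, 0) = 45.6
Node u (S = 84): continuation = e^(−0.07)·[0.5322·0.0000 + 0.4678·16.2000] = 7.0667; exercise value = 0.0000 ≤ continuation, so V_u = 7.0667
Node d (S = 42): continuation = e^(−0.07)·[0.5322·16.2000 + 0.4678·45.6000] = 27.9295; exercise value = 33.0000 > continuation, so V_d = 33.0000 (exercise)
Node 0 (S = 60): continuation = e^(−0.07)·[0.5322·7.0667 + 0.4678·33.0000] = 17.9015; exercise value = 15.0000 ≤ continuation, so V_0 = 17.9015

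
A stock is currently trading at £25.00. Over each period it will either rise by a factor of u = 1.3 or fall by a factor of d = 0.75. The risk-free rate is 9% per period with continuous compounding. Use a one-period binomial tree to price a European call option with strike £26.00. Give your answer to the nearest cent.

Risk-neutral probability p = (e^0.09 − 0.75)/(1.3 − 0.75) = 0.3442/0.5500 = 0.6258
Terminal stock prices: S_u = 32.5, S_d = 18.75
Terminal payoffs (S − K): max(6.5, 0) = 6.5, max(-7.25, 0) = 0
Node 0 (S = 25): V_0 = e^(−0.09)·[0.6258·6.5000 + 0.3742·0.0000] = 3.7174

£3.72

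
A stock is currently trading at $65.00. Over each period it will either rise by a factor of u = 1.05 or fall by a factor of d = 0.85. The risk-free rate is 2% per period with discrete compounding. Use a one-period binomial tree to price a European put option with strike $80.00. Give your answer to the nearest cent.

$13.43

Risk-neutral probability p = (1 + 0.02 − 0.85)/(1.05 − 0.85) = 0.1700/0.2000 = 0.8500
Terminal stock prices: S_u = 68.25, S_d = 55.25
Terminal payoffs (K − S): max(11.75, 0) = 11.75, max(24.75, 0) = 24.75
Node 0 (S = 65): V_0 = 1/1.02·[0.8500·11.7500 + 0.1500·24.7500] = 13.4314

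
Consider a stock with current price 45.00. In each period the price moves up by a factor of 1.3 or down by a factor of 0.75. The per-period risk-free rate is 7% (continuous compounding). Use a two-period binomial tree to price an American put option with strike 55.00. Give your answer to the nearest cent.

Risk-neutral probability p = (e^0.07 − 0.75)/(1.3 − 0.75) = 0.3225/0.5500 = 0.5864
Terminal stock prices: S_uu = 76.05, S_ud = 43.88, S_dd = 25.31
Terminal payoffs (K − S): max(-21.05, 0) = 0, max(11.12, 0) = 11.12, max(29.69, 0) = 29.69
Node u (S = 58.5): continuation = e^(−0.07)·[0.5864·0.0000 + 0.4136·11.1250] = 4.2904; exercise value = 0.0000 ≤ continuation, so V_u = 4.2904
Node d (S = 33.75): continuation = e^(−0.07)·[0.5864·11.1250 + 0.4136·29.6875] = 17.5317; exercise value = 21.2500 > continuation, so V_d = 21.2500 (exercise)
Node 0 (S = 45): continuation = e^(−0.07)·[0.5864·4.2904 + 0.4136·21.2500] = 10.5410; exercise value = 10.0000 ≤ continuation, so V_0 = 10.5410

10.54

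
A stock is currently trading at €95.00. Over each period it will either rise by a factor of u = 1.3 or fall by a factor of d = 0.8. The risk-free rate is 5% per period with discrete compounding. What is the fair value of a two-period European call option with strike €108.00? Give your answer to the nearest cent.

€11.92

Risk-neutral probability p = (1 + 0.05 − 0.8)/(1.3 − 0.8) = 0.2500/0.5000 = 0.5000
Terminal stock prices: S_uu = 160.6, S_ud = 98.8, S_dd = 60.8
Terminal payoffs (S − K): max(52.55, 0) = 52.55, max(-9.2, 0) = 0, max(-47.2, 0) = 0
Node u (S = 123.5): V_u = 1/1.05·[0.5000·52.5500 + 0.5000·0.0000] = 25.0238
Node d (S = 76): V_d = 1/1.05·[0.5000·0.0000 + 0.5000·0.0000] = 0.0000
Node 0 (S = 95): V_0 = 1/1.05·[0.5000·25.0238 + 0.5000·0.0000] = 11.9161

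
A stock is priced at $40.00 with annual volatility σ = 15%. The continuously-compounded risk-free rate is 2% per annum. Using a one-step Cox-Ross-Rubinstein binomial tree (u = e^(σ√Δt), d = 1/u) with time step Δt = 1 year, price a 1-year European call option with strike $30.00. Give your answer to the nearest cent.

$10.59

CRR parameters: u = e^(σ√Δt) = e^(0.15·√1) = 1.1618, d = 1/u = 0.8607
Per-period rate: rΔt = 0.02·1 = 0.02, so R = e^0.02 = 1.0202
Risk-neutral probability p = (e^0.02 − 0.8607)/(1.1618 − 0.8607) = 0.1595/0.3011 = 0.5297
Terminal stock prices: S_u = 46.47, S_d = 34.43
Terminal payoffs (S − K): max(16.47, 0) = 16.47, max(4.428, 0) = 4.428
Node 0 (S = 40): V_0 = e^(−0.02)·[0.5297·16.4734 + 0.4703·4.4283] = 10.5940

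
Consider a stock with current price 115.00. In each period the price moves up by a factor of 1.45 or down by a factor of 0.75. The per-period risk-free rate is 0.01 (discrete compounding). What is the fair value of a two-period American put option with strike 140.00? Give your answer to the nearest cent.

Risk-neutral probability p = (1 + 0.01 − 0.75)/(1.45 − 0.75) = 0.2600/0.7000 = 0.3714
Terminal stock prices: S_uu = 241.8, S_ud = 125.1, S_dd = 64.69
Terminal payoffs (K − S): max(-101.8, 0) = 0, max(14.94, 0) = 14.94, max(75.31, 0) = 75.31
Node u (S = 166.8): continuation = 1/1.01·[0.3714·0.0000 + 0.6286·14.9375] = 9.2963; exercise value = 0.0000 ≤ continuation, so V_u = 9.2963
Node d (S = 86.25): continuation = 1/1.01·[0.3714·14.9375 + 0.6286·75.3125] = 52.3639; exercise value = 53.7500 > continuation, so V_d = 53.7500 (exercise)
Node 0 (S = 115): continuation = 1/1.01·[0.3714·9.2963 + 0.6286·53.7500] = 36.8699; exercise value = 25.0000 ≤ continuation, so V_0 = 36.8699

36.87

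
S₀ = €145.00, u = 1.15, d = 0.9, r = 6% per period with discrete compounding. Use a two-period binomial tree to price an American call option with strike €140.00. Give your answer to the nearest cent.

€23.00

Risk-neutral probability p = (1 + 0.06 − 0.9)/(1.15 − 0.9) = 0.1600/0.2500 = 0.6400
Terminal stock prices: S_uu = 191.8, S_ud = 150.1, S_dd = 117.5
Terminal payoffs (S − K): max(51.76, 0) = 51.76, max(10.08, 0) = 10.08, max(-22.55, 0) = 0
Node u (S = 166.8): continuation = 1/1.06·[0.6400·51.7625 + 0.3600·10.0750] = 34.6745; exercise value = 26.7500 ≤ continuation, so V_u = 34.6745
Node d (S = 130.5): continuation = 1/1.06·[0.6400·10.0750 + 0.3600·0.0000] = 6.0830; exercise value = 0.0000 ≤ continuation, so V_d = 6.0830
Node 0 (S = 145): continuation = 1/1.06·[0.6400·34.6745 + 0.3600·6.0830] = 23.0015; exercise value = 5.0000 ≤ continuation, so V_0 = 23.0015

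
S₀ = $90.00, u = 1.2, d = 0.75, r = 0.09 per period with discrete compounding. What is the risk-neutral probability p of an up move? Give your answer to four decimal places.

p = 0.7556

Risk-neutral probability p = (1 + 0.09 − 0.75)/(1.2 − 0.75) = 0.3400/0.4500 = 0.7556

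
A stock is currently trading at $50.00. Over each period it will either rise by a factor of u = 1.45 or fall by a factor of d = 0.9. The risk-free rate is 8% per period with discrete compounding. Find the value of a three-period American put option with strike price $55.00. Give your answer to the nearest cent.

$6.23

Risk-neutral probability p = (1 + 0.08 − 0.9)/(1.45 − 0.9) = 0.1800/0.5500 = 0.3273
Terminal stock prices: S_uuu = 152.4, S_uud = 94.61, S_udd = 58.73, S_ddd = 36.45
Terminal payoffs (K − S): max(-97.43, 0) = 0, max(-39.61, 0) = 0, max(-3.725, 0) = 0, max(18.55, 0) = 18.55
Node uu (S = 105.1): continuation = 1/1.08·[0.3273·0.0000 + 0.6727·0.0000] = 0.0000; exercise value = 0.0000 ≤ continuation, so V_uu = 0.0000
Node ud (S = 65.25): continuation = 1/1.08·[0.3273·0.0000 + 0.6727·0.0000] = 0.0000; exercise value = 0.0000 ≤ continuation, so V_ud = 0.0000
Node dd (S = 40.5): continuation = 1/1.08·[0.3273·0.0000 + 0.6727·18.5500] = 11.5547; exercise value = 14.5000 > continuation, so V_dd = 14.5000 (exercise)
Node u (S = 72.5): continuation = 1/1.08·[0.3273·0.0000 + 0.6727·0.0000] = 0.0000; exercise value = 0.0000 ≤ continuation, so V_u = 0.0000
Node d (S = 45): continuation = 1/1.08·[0.3273·0.0000 + 0.6727·14.5000] = 9.0320; exercise value = 10.0000 > continuation, so V_d = 10.0000 (exercise)
Node 0 (S = 50): continuation = 1/1.08·[0.3273·0.0000 + 0.6727·10.0000] = 6.2290; exercise value = 5.0000 ≤ continuation, so V_0 = 6.2290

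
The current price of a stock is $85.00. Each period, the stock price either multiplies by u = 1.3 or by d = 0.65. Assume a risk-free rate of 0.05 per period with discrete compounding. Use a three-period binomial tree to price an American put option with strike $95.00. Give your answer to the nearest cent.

$19.74

Risk-neutral probability p = (1 + 0.05 − 0.65)/(1.3 − 0.65) = 0.4000/0.6500 = 0.6154
Terminal stock prices: S_uuu = 186.7, S_uud = 93.37, S_udd = 46.69, S_ddd = 23.34
Terminal payoffs (K − S): max(-91.75, 0) = 0, max(1.627, 0) = 1.627, max(48.31, 0) = 48.31, max(71.66, 0) = 71.66
Node uu (S = 143.7): continuation = 1/1.05·[0.6154·0.0000 + 0.3846·1.6275] = 0.5962; exercise value = 0.0000 ≤ continuation, so V_uu = 0.5962
Node ud (S = 71.83): continuation = 1/1.05·[0.6154·1.6275 + 0.3846·48.3137] = 18.6512; exercise value = 23.1750 > continuation, so V_ud = 23.1750 (exercise)
Node dd (S = 35.91): continuation = 1/1.05·[0.6154·48.3137 + 0.3846·71.6569] = 54.5637; exercise value = 59.0875 > continuation, so V_dd = 59.0875 (exercise)
Node u (S = 110.5): continuation = 1/1.05·[0.6154·0.5962 + 0.3846·23.1750] = 8.8384; exercise value = 0.0000 ≤ continuation, so V_u = 8.8384
Node d (S = 55.25): continuation = 1/1.05·[0.6154·23.1750 + 0.3846·59.0875] = 35.2262; exercise value = 39.7500 > continuation, so V_d = 39.7500 (exercise)
Node 0 (S = 85): continuation = 1/1.05·[0.6154·8.8384 + 0.3846·39.7500] = 19.7405; exercise value = 10.0000 ≤ continuation, so V_0 = 19.7405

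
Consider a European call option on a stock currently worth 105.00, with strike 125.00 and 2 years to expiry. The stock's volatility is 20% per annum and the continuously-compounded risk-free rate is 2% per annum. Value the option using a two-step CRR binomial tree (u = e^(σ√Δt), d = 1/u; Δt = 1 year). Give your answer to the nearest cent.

7.61

CRR parameters: u = e^(σ√Δt) = e^(0.2·√1) = 1.2214, d = 1/u = 0.8187
Per-period rate: rΔt = 0.02·1 = 0.02, so R = e^0.02 = 1.0202
Risk-neutral probability p = (e^0.02 − 0.8187)/(1.2214 − 0.8187) = 0.2015/0.4027 = 0.5003
Terminal stock prices: S_uu = 156.6, S_ud = 105, S_dd = 70.38
Terminal payoffs (S − K): max(31.64, 0) = 31.64, max(-20, 0) = 0, max(-54.62, 0) = 0
Node u (S = 128.2): V_u = e^(−0.02)·[0.5003·31.6416 + 0.4997·0.0000] = 15.5179
Node d (S = 85.97): V_d = e^(−0.02)·[0.5003·0.0000 + 0.4997·0.0000] = 0.0000
Node 0 (S = 105): V_0 = e^(−0.02)·[0.5003·15.5179 + 0.4997·0.0000] = 7.6104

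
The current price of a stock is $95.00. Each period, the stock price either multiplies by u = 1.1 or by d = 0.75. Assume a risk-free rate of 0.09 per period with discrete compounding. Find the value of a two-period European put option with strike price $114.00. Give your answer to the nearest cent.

$1.71

Risk-neutral probability p = (1 + 0.09 − 0.75)/(1.1 − 0.75) = 0.3400/0.3500 = 0.9714
Terminal stock prices: S_uu = 115, S_ud = 78.38, S_dd = 53.44
Terminal payoffs (K − S): max(-0.95, 0) = 0, max(35.62, 0) = 35.62, max(60.56, 0) = 60.56
Node u (S = 104.5): V_u = 1/1.09·[0.9714·0.0000 + 0.0286·35.6250] = 0.9338
Node d (S = 71.25): V_d = 1/1.09·[0.9714·35.6250 + 0.0286·60.5625] = 33.3372
Node 0 (S = 95): V_0 = 1/1.09·[0.9714·0.9338 + 0.0286·33.3372] = 1.7061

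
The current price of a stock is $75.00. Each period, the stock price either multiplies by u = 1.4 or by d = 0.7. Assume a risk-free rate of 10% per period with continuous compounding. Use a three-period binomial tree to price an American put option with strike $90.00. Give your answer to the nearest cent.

$17.58

Risk-neutral probability p = (e^0.1 − 0.7)/(1.4 − 0.7) = 0.4052/0.7000 = 0.5788
Terminal stock prices: S_uuu = 205.8, S_uud = 102.9, S_udd = 51.45, S_ddd = 25.72
Terminal payoffs (K − S): max(-115.8, 0) = 0, max(-12.9, 0) = 0, max(38.55, 0) = 38.55, max(64.28, 0) = 64.28
Node uu (S = 147): continuation = e^(−0.1)·[0.5788·0.0000 + 0.4212·0.0000] = 0.0000; exercise value = 0.0000 ≤ continuation, so V_uu = 0.0000
Node ud (S = 73.5): continuation = e^(−0.1)·[0.5788·0.0000 + 0.4212·38.5500] = 14.6915; exercise value = 16.5000 > continuation, so V_ud = 16.5000 (exercise)
Node dd (S = 36.75): continuation = e^(−0.1)·[0.5788·38.5500 + 0.4212·64.2750] = 44.6854; exercise value = 53.2500 > continuation, so V_dd = 53.2500 (exercise)
Node u (S = 105): continuation = e^(−0.1)·[0.5788·0.0000 + 0.4212·16.5000] = 6.2882; exercise value = 0.0000 ≤ continuation, so V_u = 6.2882
Node d (S = 52.5): continuation = e^(−0.1)·[0.5788·16.5000 + 0.4212·53.2500] = 28.9354; exercise value = 37.5000 > continuation, so V_d = 37.5000 (exercise)
Node 0 (S = 75): continuation = e^(−0.1)·[0.5788·6.2882 + 0.4212·37.5000] = 17.5847; exercise value = 15.0000 ≤ continuation, so V_0 = 17.5847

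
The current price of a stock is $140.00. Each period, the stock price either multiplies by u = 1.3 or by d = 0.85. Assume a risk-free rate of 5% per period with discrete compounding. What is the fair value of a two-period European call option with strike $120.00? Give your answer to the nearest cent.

Risk-neutral probability p = (1 + 0.05 − 0.85)/(1.3 − 0.85) = 0.2000/0.4500 = 0.4444
Terminal stock prices: S_uu = 236.6, S_ud = 154.7, S_dd = 101.1
Terminal payoffs (S − K): max(116.6, 0) = 116.6, max(34.7, 0) = 34.7, max(-18.85, 0) = 0
Node u (S = 182): V_u = 1/1.05·[0.4444·116.6000 + 0.5556·34.7000] = 67.7143
Node d (S = 119): V_d = 1/1.05·[0.4444·34.7000 + 0.5556·0.0000] = 14.6878
Node 0 (S = 140): V_0 = 1/1.05·[0.4444·67.7143 + 0.5556·14.6878] = 36.4335

$36.43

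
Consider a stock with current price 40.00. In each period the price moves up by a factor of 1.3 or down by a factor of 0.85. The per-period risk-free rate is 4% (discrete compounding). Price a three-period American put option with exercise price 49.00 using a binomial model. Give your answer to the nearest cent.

9.77

Risk-neutral probability p = (1 + 0.04 − 0.85)/(1.3 − 0.85) = 0.1900/0.4500 = 0.4222
Terminal stock prices: S_uuu = 87.88, S_uud = 57.46, S_udd = 37.57, S_ddd = 24.56
Terminal payoffs (K − S): max(-38.88, 0) = 0, max(-8.46, 0) = 0, max(11.43, 0) = 11.43, max(24.44, 0) = 24.44
Node uu (S = 67.6): continuation = 1/1.04·[0.4222·0.0000 + 0.5778·0.0000] = 0.0000; exercise value = 0.0000 ≤ continuation, so V_uu = 0.0000
Node ud (S = 44.2): continuation = 1/1.04·[0.4222·0.0000 + 0.5778·11.4300] = 6.3500; exercise value = 4.8000 ≤ continuation, so V_ud = 6.3500
Node dd (S = 28.9): continuation = 1/1.04·[0.4222·11.4300 + 0.5778·24.4350] = 18.2154; exercise value = 20.1000 > continuation, so V_dd = 20.1000 (exercise)
Node u (S = 52): continuation = 1/1.04·[0.4222·0.0000 + 0.5778·6.3500] = 3.5278; exercise value = 0.0000 ≤ continuation, so V_u = 3.5278
Node d (S = 34): continuation = 1/1.04·[0.4222·6.3500 + 0.5778·20.1000] = 13.7447; exercise value = 15.0000 > continuation, so V_d = 15.0000 (exercise)
Node 0 (S = 40): continuation = 1/1.04·[0.4222·3.5278 + 0.5778·15.0000] = 9.7656; exercise value = 9.0000 ≤ continuation, so V_0 = 9.7656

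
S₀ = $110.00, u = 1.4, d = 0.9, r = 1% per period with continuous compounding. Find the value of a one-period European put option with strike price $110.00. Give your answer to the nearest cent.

Risk-neutral probability p = (e^0.01 − 0.9)/(1.4 − 0.9) = 0.1101/0.5000 = 0.2201
Terminal stock prices: S_u = 154, S_d = 99
Terminal payoffs (K − S): max(-44, 0) = 0, max(11, 0) = 11
Node 0 (S = 110): V_0 = e^(−0.01)·[0.2201·0.0000 + 0.7799·11.0000] = 8.4935

$8.49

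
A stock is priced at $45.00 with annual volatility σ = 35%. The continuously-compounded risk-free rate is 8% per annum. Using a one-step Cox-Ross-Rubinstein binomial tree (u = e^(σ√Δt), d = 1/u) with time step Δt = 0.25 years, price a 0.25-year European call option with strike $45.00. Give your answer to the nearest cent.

$4.33

CRR parameters: u = e^(σ√Δt) = e^(0.35·√0.25) = 1.1912, d = 1/u = 0.8395
Per-period rate: rΔt = 0.08·0.25 = 0.02, so R = e^0.02 = 1.0202
Risk-neutral probability p = (e^0.02 − 0.8395)/(1.1912 − 0.8395) = 0.1807/0.3518 = 0.5138
Terminal stock prices: S_u = 53.61, S_d = 37.78
Terminal payoffs (S − K): max(8.606, 0) = 8.606, max(-7.224, 0) = 0
Node 0 (S = 45): V_0 = e^(−0.02)·[0.5138·8.6061 + 0.4862·0.0000] = 4.3341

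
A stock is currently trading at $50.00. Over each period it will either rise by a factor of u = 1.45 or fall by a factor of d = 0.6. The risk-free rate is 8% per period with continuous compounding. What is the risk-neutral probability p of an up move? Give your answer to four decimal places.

p = 0.5686

Risk-neutral probability p = (e^0.08 − 0.6)/(1.45 − 0.6) = 0.4833/0.8500 = 0.5686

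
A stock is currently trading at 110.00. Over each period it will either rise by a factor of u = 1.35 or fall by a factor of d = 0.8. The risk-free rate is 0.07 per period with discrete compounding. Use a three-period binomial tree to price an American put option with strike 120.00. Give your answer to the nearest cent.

17.82

Risk-neutral probability p = (1 + 0.07 − 0.8)/(1.35 − 0.8) = 0.2700/0.5500 = 0.4909
Terminal stock prices: S_uuu = 270.6, S_uud = 160.4, S_udd = 95.04, S_ddd = 56.32
Terminal payoffs (K − S): max(-150.6, 0) = 0, max(-40.38, 0) = 0, max(24.96, 0) = 24.96, max(63.68, 0) = 63.68
Node uu (S = 200.5): continuation = 1/1.07·[0.4909·0.0000 + 0.5091·0.0000] = 0.0000; exercise value = 0.0000 ≤ continuation, so V_uu = 0.0000
Node ud (S = 118.8): continuation = 1/1.07·[0.4909·0.0000 + 0.5091·24.9600] = 11.8756; exercise value = 1.2000 ≤ continuation, so V_ud = 11.8756
Node dd (S = 70.4): continuation = 1/1.07·[0.4909·24.9600 + 0.5091·63.6800] = 41.7495; exercise value = 49.6000 > continuation, so V_dd = 49.6000 (exercise)
Node u (S = 148.5): continuation = 1/1.07·[0.4909·0.0000 + 0.5091·11.8756] = 5.6503; exercise value = 0.0000 ≤ continuation, so V_u = 5.6503
Node d (S = 88): continuation = 1/1.07·[0.4909·11.8756 + 0.5091·49.6000] = 29.0474; exercise value = 32.0000 > continuation, so V_d = 32.0000 (exercise)
Node 0 (S = 110): continuation = 1/1.07·[0.4909·5.6503 + 0.5091·32.0000] = 17.8174; exercise value = 10.0000 ≤ continuation, so V_0 = 17.8174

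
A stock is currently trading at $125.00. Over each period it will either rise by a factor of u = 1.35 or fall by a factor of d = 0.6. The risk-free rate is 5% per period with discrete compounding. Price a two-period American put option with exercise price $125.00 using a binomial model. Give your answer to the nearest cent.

Risk-neutral probability p = (1 + 0.05 − 0.6)/(1.35 − 0.6) = 0.4500/0.7500 = 0.6000
Terminal stock prices: S_uu = 227.8, S_ud = 101.2, S_dd = 45
Terminal payoffs (K − S): max(-102.8, 0) = 0, max(23.75, 0) = 23.75, max(80, 0) = 80
Node u (S = 168.8): continuation = 1/1.05·[0.6000·0.0000 + 0.4000·23.7500] = 9.0476; exercise value = 0.0000 ≤ continuation, so V_u = 9.0476
Node d (S = 75): continuation = 1/1.05·[0.6000·23.7500 + 0.4000·80.0000] = 44.0476; exercise value = 50.0000 > continuation, so V_d = 50.0000 (exercise)
Node 0 (S = 125): continuation = 1/1.05·[0.6000·9.0476 + 0.4000·50.0000] = 24.2177; exercise value = 0.0000 ≤ continuation, so V_0 = 24.2177

$24.22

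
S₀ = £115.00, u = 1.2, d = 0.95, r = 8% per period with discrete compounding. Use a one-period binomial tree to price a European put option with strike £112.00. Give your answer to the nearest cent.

£1.22

Risk-neutral probability p = (1 + 0.08 − 0.95)/(1.2 − 0.95) = 0.1300/0.2500 = 0.5200
Terminal stock prices: S_u = 138, S_d = 109.2
Terminal payoffs (K − S): max(-26, 0) = 0, max(2.75, 0) = 2.75
Node 0 (S = 115): V_0 = 1/1.08·[0.5200·0.0000 + 0.4800·2.7500] = 1.2222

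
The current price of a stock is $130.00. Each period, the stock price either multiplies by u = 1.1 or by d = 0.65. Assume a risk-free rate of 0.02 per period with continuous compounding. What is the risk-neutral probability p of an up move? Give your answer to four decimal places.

p = 0.8227

Risk-neutral probability p = (e^0.02 − 0.65)/(1.1 − 0.65) = 0.3702/0.4500 = 0.8227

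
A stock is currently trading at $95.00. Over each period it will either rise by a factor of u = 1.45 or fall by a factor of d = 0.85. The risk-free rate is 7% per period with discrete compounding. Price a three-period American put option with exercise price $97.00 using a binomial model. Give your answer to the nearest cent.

Risk-neutral probability p = (1 + 0.07 − 0.85)/(1.45 − 0.85) = 0.2200/0.6000 = 0.3667
Terminal stock prices: S_uuu = 289.6, S_uud = 169.8, S_udd = 99.52, S_ddd = 58.34
Terminal payoffs (K − S): max(-192.6, 0) = 0, max(-72.78, 0) = 0, max(-2.524, 0) = 0, max(38.66, 0) = 38.66
Node uu (S = 199.7): continuation = 1/1.07·[0.3667·0.0000 + 0.6333·0.0000] = 0.0000; exercise value = 0.0000 ≤ continuation, so V_uu = 0.0000
Node ud (S = 117.1): continuation = 1/1.07·[0.3667·0.0000 + 0.6333·0.0000] = 0.0000; exercise value = 0.0000 ≤ continuation, so V_ud = 0.0000
Node dd (S = 68.64): continuation = 1/1.07·[0.3667·0.0000 + 0.6333·38.6581] = 22.8818; exercise value = 28.3625 > continuation, so V_dd = 28.3625 (exercise)
Node u (S = 137.8): continuation = 1/1.07·[0.3667·0.0000 + 0.6333·0.0000] = 0.0000; exercise value = 0.0000 ≤ continuation, so V_u = 0.0000
Node d (S = 80.75): continuation = 1/1.07·[0.3667·0.0000 + 0.6333·28.3625] = 16.7878; exercise value = 16.2500 ≤ continuation, so V_d = 16.7878
Node 0 (S = 95): continuation = 1/1.07·[0.3667·0.0000 + 0.6333·16.7878] = 9.9367; exercise value = 2.0000 ≤ continuation, so V_0 = 9.9367

$9.94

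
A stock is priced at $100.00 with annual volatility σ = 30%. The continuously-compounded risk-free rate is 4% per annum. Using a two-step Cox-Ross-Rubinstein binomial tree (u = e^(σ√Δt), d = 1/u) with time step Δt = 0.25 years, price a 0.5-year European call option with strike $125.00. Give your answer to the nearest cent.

CRR parameters: u = e^(σ√Δt) = e^(0.3·√0.25) = 1.1618, d = 1/u = 0.8607
Per-period rate: rΔt = 0.04·0.25 = 0.01, so R = e^0.01 = 1.0101
Risk-neutral probability p = (e^0.01 − 0.8607)/(1.1618 − 0.8607) = 0.1493/0.3011 = 0.4959
Terminal stock prices: S_uu = 135, S_ud = 100, S_dd = 74.08
Terminal payoffs (S − K): max(9.986, 0) = 9.986, max(-25, 0) = 0, max(-50.92, 0) = 0
Node u (S = 116.2): V_u = e^(−0.01)·[0.4959·9.9859 + 0.5041·0.0000] = 4.9032
Node d (S = 86.07): V_d = e^(−0.01)·[0.4959·0.0000 + 0.5041·0.0000] = 0.0000
Node 0 (S = 100): V_0 = e^(−0.01)·[0.4959·4.9032 + 0.5041·0.0000] = 2.4075

$2.41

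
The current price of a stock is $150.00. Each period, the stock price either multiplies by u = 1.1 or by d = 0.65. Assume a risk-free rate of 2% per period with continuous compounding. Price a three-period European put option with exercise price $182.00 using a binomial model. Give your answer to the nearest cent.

$30.66

Risk-neutral probability p = (e^0.02 − 0.65)/(1.1 − 0.65) = 0.3702/0.4500 = 0.8227
Terminal stock prices: S_uuu = 199.7, S_uud = 118, S_udd = 69.71, S_ddd = 41.19
Terminal payoffs (K − S): max(-17.65, 0) = 0, max(64.02, 0) = 64.02, max(112.3, 0) = 112.3, max(140.8, 0) = 140.8
Node uu (S = 181.5): V_uu = e^(−0.02)·[0.8227·0.0000 + 0.1773·64.0250] = 11.1288
Node ud (S = 107.2): V_ud = e^(−0.02)·[0.8227·64.0250 + 0.1773·112.2875] = 71.1462
Node dd (S = 63.38): V_dd = e^(−0.02)·[0.8227·112.2875 + 0.1773·140.8063] = 115.0212
Node u (S = 165): V_u = e^(−0.02)·[0.8227·11.1288 + 0.1773·71.1462] = 21.3406
Node d (S = 97.5): V_d = e^(−0.02)·[0.8227·71.1462 + 0.1773·115.0212] = 77.3637
Node 0 (S = 150): V_0 = e^(−0.02)·[0.8227·21.3406 + 0.1773·77.3637] = 30.6559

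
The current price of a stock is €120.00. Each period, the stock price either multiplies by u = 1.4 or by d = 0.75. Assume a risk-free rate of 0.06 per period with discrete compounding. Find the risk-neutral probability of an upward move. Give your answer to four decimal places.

p = 0.4769

Risk-neutral probability p = (1 + 0.06 − 0.75)/(1.4 − 0.75) = 0.3100/0.6500 = 0.4769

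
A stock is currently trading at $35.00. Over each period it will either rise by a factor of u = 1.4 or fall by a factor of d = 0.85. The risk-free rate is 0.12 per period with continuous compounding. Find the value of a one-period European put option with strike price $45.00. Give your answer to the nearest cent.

Risk-neutral probability p = (e^0.12 − 0.85)/(1.4 − 0.85) = 0.2775/0.5500 = 0.5045
Terminal stock prices: S_u = 49, S_d = 29.75
Terminal payoffs (K − S): max(-4, 0) = 0, max(15.25, 0) = 15.25
Node 0 (S = 35): V_0 = e^(−0.12)·[0.5045·0.0000 + 0.4955·15.2500] = 6.7014

$6.70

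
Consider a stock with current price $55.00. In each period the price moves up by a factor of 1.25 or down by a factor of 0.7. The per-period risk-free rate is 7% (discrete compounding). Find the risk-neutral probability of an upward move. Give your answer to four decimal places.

Risk-neutral probability p = (1 + 0.07 − 0.7)/(1.25 − 0.7) = 0.3700/0.5500 = 0.6727

p = 0.6727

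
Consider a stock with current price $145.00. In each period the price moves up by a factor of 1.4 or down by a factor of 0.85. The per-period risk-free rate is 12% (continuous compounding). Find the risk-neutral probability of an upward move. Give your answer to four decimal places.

p = 0.5045

Risk-neutral probability p = (e^0.12 − 0.85)/(1.4 − 0.85) = 0.2775/0.5500 = 0.5045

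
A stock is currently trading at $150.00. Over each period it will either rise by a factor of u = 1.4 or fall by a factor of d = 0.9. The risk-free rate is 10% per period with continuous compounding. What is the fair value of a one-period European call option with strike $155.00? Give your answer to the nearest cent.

Risk-neutral probability p = (e^0.1 − 0.9)/(1.4 − 0.9) = 0.2052/0.5000 = 0.4103
Terminal stock prices: S_u = 210, S_d = 135
Terminal payoffs (S − K): max(55, 0) = 55, max(-20, 0) = 0
Node 0 (S = 150): V_0 = e^(−0.1)·[0.4103·55.0000 + 0.5897·0.0000] = 20.4211

$20.42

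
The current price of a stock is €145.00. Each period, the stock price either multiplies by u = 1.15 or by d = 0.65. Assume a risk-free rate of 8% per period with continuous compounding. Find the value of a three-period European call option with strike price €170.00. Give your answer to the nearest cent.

€25.86

Risk-neutral probability p = (e^0.08 − 0.65)/(1.15 − 0.65) = 0.4333/0.5000 = 0.8666
Terminal stock prices: S_uuu = 220.5, S_uud = 124.6, S_udd = 70.45, S_ddd = 39.82
Terminal payoffs (S − K): max(50.53, 0) = 50.53, max(-45.35, 0) = 0, max(-99.55, 0) = 0, max(-130.2, 0) = 0
Node uu (S = 191.8): V_uu = e^(−0.08)·[0.8666·50.5269 + 0.1334·0.0000] = 40.4189
Node ud (S = 108.4): V_ud = e^(−0.08)·[0.8666·0.0000 + 0.1334·0.0000] = 0.0000
Node dd (S = 61.26): V_dd = e^(−0.08)·[0.8666·0.0000 + 0.1334·0.0000] = 0.0000
Node u (S = 166.8): V_u = e^(−0.08)·[0.8666·40.4189 + 0.1334·0.0000] = 32.3331
Node d (S = 94.25): V_d = e^(−0.08)·[0.8666·0.0000 + 0.1334·0.0000] = 0.0000
Node 0 (S = 145): V_0 = e^(−0.08)·[0.8666·32.3331 + 0.1334·0.0000] = 25.8648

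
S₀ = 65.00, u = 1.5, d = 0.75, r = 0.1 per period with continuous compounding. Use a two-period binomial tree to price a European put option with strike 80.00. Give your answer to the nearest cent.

12.66

Risk-neutral probability p = (e^0.1 − 0.75)/(1.5 − 0.75) = 0.3552/0.7500 = 0.4736
Terminal stock prices: S_uu = 146.2, S_ud = 73.12, S_dd = 36.56
Terminal payoffs (K − S): max(-66.25, 0) = 0, max(6.875, 0) = 6.875, max(43.44, 0) = 43.44
Node u (S = 97.5): V_u = e^(−0.1)·[0.4736·0.0000 + 0.5264·6.8750] = 3.2748
Node d (S = 48.75): V_d = e^(−0.1)·[0.4736·6.8750 + 0.5264·43.4375] = 23.6370
Node 0 (S = 65): V_0 = e^(−0.1)·[0.4736·3.2748 + 0.5264·23.6370] = 12.6625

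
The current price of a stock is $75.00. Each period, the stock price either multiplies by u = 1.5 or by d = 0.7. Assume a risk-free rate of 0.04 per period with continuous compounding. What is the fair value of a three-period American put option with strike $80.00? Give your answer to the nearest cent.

Risk-neutral probability p = (e^0.04 − 0.7)/(1.5 − 0.7) = 0.3408/0.8000 = 0.4260
Terminal stock prices: S_uuu = 253.1, S_uud = 118.1, S_udd = 55.12, S_ddd = 25.72
Terminal payoffs (K − S): max(-173.1, 0) = 0, max(-38.12, 0) = 0, max(24.88, 0) = 24.88, max(54.28, 0) = 54.28
Node uu (S = 168.8): continuation = e^(−0.04)·[0.4260·0.0000 + 0.5740·0.0000] = 0.0000; exercise value = 0.0000 ≤ continuation, so V_uu = 0.0000
Node ud (S = 78.75): continuation = e^(−0.04)·[0.4260·0.0000 + 0.5740·24.8750] = 13.7181; exercise value = 1.2500 ≤ continuation, so V_ud = 13.7181
Node dd (S = 36.75): continuation = e^(−0.04)·[0.4260·24.8750 + 0.5740·54.2750] = 40.1132; exercise value = 43.2500 > continuation, so V_dd = 43.2500 (exercise)
Node u (S = 112.5): continuation = e^(−0.04)·[0.4260·0.0000 + 0.5740·13.7181] = 7.5652; exercise value = 0.0000 ≤ continuation, so V_u = 7.5652
Node d (S = 52.5): continuation = e^(−0.04)·[0.4260·13.7181 + 0.5740·43.2500] = 29.4665; exercise value = 27.5000 ≤ continuation, so V_d = 29.4665
Node 0 (S = 75): continuation = e^(−0.04)·[0.4260·7.5652 + 0.5740·29.4665] = 19.3467; exercise value = 5.0000 ≤ continuation, so V_0 = 19.3467

$19.35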